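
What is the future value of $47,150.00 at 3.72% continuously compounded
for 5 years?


Formula: FV = P * e^(r*t)
Exponent: r*t = 0.0372 * 5 = 0.186
e^(0.186) = 1.204422
FV = $47,150.00 * 1.204422 = $56,788.51

$56,788.51


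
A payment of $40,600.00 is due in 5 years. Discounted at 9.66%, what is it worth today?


Formula: PV = FV / (1 + r)^n
Substituting: PV = $40,600.00 / (1 + 0.0966)^5
Discount factor: (1.0966)^5 = 1.585774
PV = $40,600.00 / 1.585774 = $25,602.64

$25,602.64


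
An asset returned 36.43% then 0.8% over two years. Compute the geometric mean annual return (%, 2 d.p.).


Formula: Geometric mean = ((1+r1)*(1+r2))^(1/2) - 1
Product: (1 + 0.3643) * (1 + 0.008) = 1.3643 * 1.008 = 1.375214
Square root: 1.375214^0.5 = 1.172695
Geometric mean = 1.172695 - 1 = 0.172695
As percentage: 17.27%

17.27%


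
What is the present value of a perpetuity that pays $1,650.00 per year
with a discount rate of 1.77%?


Formula: PV = C / r
Substituting: PV = $1,650.00 / 0.0177
PV = $93,220.34

$93,220.34


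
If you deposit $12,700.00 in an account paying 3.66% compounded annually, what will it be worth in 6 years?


Formula: FV = P * (1 + r)^n
Substituting: FV = $12,700.00 * (1 + 0.0366)^6
Growth factor: (1.0366)^6 = 1.240701
FV = $12,700.00 * 1.240701 = $15,756.91

$15,756.91


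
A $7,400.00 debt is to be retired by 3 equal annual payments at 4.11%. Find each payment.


Formula: PMT = PV * r / (1 - (1+r)^(-n))
Denominator: 1 - (1 + 0.0411)^(-3) = 0.113819
Numerator: $7,400.00 * 0.0411 = 304.14
PMT = 304.14 / 0.113819 = $2,672.15

$2,672.15


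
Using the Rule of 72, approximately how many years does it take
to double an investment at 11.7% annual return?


Formula: Years ≈ 72 / r
Substituting: Years ≈ 72 / 11.7
Years ≈ 6.2

6.2 years


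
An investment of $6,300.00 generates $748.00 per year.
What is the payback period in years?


Formula: Payback = investment / annual cash flow
Substituting: Payback = $6,300.00 / $748.00
Payback = 8.4225 years

8.4225 years


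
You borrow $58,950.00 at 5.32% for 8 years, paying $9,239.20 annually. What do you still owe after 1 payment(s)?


Formula: Balance = PV*(1+r)^k - PMT*((1+r)^k - 1)/r
Growth: (1 + 0.0532)^1 = 1.0532
Accumulated factor: ((1+r)^k - 1)/r = 1.0
Balance = $58,950.00 * 1.0532 - $9,239.20 * 1.0
Balance = $52,846.94

$52,846.94


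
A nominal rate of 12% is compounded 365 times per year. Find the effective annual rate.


Formula: EAR = (1 + r/m)^m - 1
Period rate: r/m = 0.12 / 365 = 0.000329
Compounding: (1 + 0.000329)^365 = 1.127475
EAR = 1.127475 - 1 = 0.127475

0.127475


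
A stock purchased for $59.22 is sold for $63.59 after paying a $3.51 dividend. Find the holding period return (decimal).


Formula: HPR = (P1 - P0 + D) / P0
Gain: $63.59 - $59.22 + $3.51 = $7.88
HPR = $7.88 / $59.22 = 0.1331

0.1331


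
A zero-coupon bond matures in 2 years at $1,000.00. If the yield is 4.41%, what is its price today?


Formula: Price = FV / (1 + r)^n
Substituting: Price = $1,000.00 / (1 + 0.0441)^2
Discount factor: (1.0441)^2 = 1.090145
Price = $1,000.00 / 1.090145 = $917.31

$917.31


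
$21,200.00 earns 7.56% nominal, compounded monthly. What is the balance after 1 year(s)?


Formula: FV = P * (1 + r/m)^(m*t)
Period rate: r/m = 0.0756 / 12 = 0.0063
Total periods: m*t = 12 * 1 = 12
Growth factor: (1 + 0.0063)^12 = 1.078275
FV = $21,200.00 * 1.078275 = $22,859.44

$22,859.44


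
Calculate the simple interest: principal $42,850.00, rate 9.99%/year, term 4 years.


Formula: I = P * r * t
Substituting: I = $42,850.00 * 0.0999 * 4
Step: I = $42,850.00 * 0.3996
I = $17,122.86

$17,122.86


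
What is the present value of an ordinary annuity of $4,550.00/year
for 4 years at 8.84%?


Formula: PV = PMT * (1 - (1+r)^(-n)) / r
Discount factor: (1 + 0.0884)^(-4) = 0.7126
Bracket: 1 - 0.7126 = 0.2874
PV = $4,550.00 * 0.2874 / 0.0884 = $14,792.64

$14,792.64


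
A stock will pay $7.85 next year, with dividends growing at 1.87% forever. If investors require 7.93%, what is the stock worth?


Formula: P = D1 / (r - g)
Spread: r - g = 0.0793 - 0.0187 = 0.0606
Substituting: P = $7.85 / 0.0606
P = $129.54

$129.54


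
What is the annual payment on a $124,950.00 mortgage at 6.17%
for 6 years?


Formula: PMT = PV * r / (1 - (1+r)^(-n))
Denominator: 1 - (1 + 0.0617)^(-6) = 0.301785
Numerator: $124,950.00 * 0.0617 = 7709.415
PMT = 7709.415 / 0.301785 = $25,546.04

$25,546.04


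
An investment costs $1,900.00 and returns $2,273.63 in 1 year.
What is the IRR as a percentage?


Formula: IRR = C1/C0 - 1
Substituting: IRR = $2,273.63 / $1,900.00 - 1
Ratio: 1.196647 - 1 = 0.196647
IRR = 19.6647%

19.6647%


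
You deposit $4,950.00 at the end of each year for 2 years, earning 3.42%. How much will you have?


Formula: FV = PMT * ((1+r)^n - 1) / r
Growth factor: (1 + 0.0342)^2 = 1.06957
Numerator: 1.06957 - 1 = 0.06957
FV = $4,950.00 * 0.06957 / 0.0342 = $10,069.29

$10,069.29


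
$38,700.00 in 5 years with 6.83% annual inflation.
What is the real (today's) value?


Formula: Real value = nominal / (1 + inflation)^years
Price level: (1 + 0.0683)^5 = 1.391445
Real value = $38,700.00 / 1.391445 = $27,812.81

$27,812.81


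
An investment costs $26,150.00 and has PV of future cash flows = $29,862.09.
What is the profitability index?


Formula: PI = PV(cash flows) / initial investment
Substituting: PI = $29,862.09 / $26,150.00
PI = 1.142

1.142


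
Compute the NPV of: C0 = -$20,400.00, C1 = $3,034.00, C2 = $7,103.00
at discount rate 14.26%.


Formula: NPV = C0 + C1/(1+r) + C2/(1+r)^2
Discount C1: $3,034.00 / (1 + 0.1426) = $2,655.35
Discount C2: $7,103.00 / (1 + 0.1426)^2 = $5,440.68
NPV = -$20,400.00 + $2,655.35 + $5,440.68 = -$12,303.97

-$12,303.97


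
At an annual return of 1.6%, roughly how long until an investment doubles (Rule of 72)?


Formula: Years ≈ 72 / r
Substituting: Years ≈ 72 / 1.6
Years ≈ 45.0

45.0 years


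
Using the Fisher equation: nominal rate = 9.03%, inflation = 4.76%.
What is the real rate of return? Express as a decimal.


Formula: (1 + r_real) = (1 + r_nom) / (1 + inflation)
Substituting: (1 + r_real) = 1.0903 / 1.0476
(1 + r_real) = 1.04076
r_real = 1.04076 - 1 = 0.04076

0.04076


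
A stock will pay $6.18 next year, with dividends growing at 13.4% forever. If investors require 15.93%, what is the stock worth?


Formula: P = D1 / (r - g)
Spread: r - g = 0.1593 - 0.134 = 0.0253
Substituting: P = $6.18 / 0.0253
P = $244.27

$244.27


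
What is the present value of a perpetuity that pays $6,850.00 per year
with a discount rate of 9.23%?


Formula: PV = C / r
Substituting: PV = $6,850.00 / 0.0923
PV = $74,214.52

$74,214.52


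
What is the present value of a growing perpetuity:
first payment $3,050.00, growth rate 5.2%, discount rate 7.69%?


Formula: PV = C / (r - g)
Spread: r - g = 0.0769 - 0.052 = 0.0249
Substituting: PV = $3,050.00 / 0.0249
PV = $122,489.96

$122,489.96


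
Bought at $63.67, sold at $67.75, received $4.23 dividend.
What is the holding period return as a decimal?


Formula: HPR = (P1 - P0 + D) / P0
Gain: $67.75 - $63.67 + $4.23 = $8.31
HPR = $8.31 / $63.67 = 0.1305

0.1305


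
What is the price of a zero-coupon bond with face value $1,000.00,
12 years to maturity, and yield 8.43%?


Formula: Price = FV / (1 + r)^n
Substituting: Price = $1,000.00 / (1 + 0.0843)^12
Discount factor: (1.0843)^12 = 2.641153
Price = $1,000.00 / 2.641153 = $378.62

$378.62


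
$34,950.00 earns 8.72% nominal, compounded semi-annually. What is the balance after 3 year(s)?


Formula: FV = P * (1 + r/m)^(m*t)
Period rate: r/m = 0.0872 / 2 = 0.0436
Total periods: m*t = 2 * 3 = 6
Growth factor: (1 + 0.0436)^6 = 1.291827
FV = $34,950.00 * 1.291827 = $45,149.36

$45,149.36


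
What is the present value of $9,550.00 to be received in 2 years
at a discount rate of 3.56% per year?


Formula: PV = FV / (1 + r)^n
Substituting: PV = $9,550.00 / (1 + 0.0356)^2
Discount factor: (1.0356)^2 = 1.072467
PV = $9,550.00 / 1.072467 = $8,904.70

$8,904.70


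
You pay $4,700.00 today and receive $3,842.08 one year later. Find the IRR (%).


Formula: IRR = C1/C0 - 1
Substituting: IRR = $3,842.08 / $4,700.00 - 1
Ratio: 0.817464 - 1 = -0.182536
IRR = -18.2536%

-18.2536%


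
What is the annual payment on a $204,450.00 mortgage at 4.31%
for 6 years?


Formula: PMT = PV * r / (1 - (1+r)^(-n))
Denominator: 1 - (1 + 0.0431)^(-6) = 0.223674
Numerator: $204,450.00 * 0.0431 = 8811.795
PMT = 8811.795 / 0.223674 = $39,395.77

$39,395.77


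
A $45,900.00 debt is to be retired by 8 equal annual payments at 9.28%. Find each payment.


Formula: PMT = PV * r / (1 - (1+r)^(-n))
Denominator: 1 - (1 + 0.0928)^(-8) = 0.508329
Numerator: $45,900.00 * 0.0928 = 4259.52
PMT = 4259.52 / 0.508329 = $8,379.45

$8,379.45


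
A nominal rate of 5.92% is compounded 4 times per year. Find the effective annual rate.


Formula: EAR = (1 + r/m)^m - 1
Period rate: r/m = 0.0592 / 4 = 0.0148
Compounding: (1 + 0.0148)^4 = 1.060527
EAR = 1.060527 - 1 = 0.060527

0.060527


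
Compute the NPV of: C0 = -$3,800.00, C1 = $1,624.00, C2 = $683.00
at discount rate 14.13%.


Formula: NPV = C0 + C1/(1+r) + C2/(1+r)^2
Discount C1: $1,624.00 / (1 + 0.1413) = $1,422.94
Discount C2: $683.00 / (1 + 0.1413)^2 = $524.35
NPV = -$3,800.00 + $1,422.94 + $524.35 = -$1,852.71

-$1,852.71


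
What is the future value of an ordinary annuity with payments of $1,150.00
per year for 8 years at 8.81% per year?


Formula: FV = PMT * ((1+r)^n - 1) / r
Growth factor: (1 + 0.0881)^8 = 1.964945
Numerator: 1.964945 - 1 = 0.964945
FV = $1,150.00 * 0.964945 / 0.0881 = $12,595.77

$12,595.77


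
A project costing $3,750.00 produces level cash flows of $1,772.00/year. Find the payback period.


Formula: Payback = investment / annual cash flow
Substituting: Payback = $3,750.00 / $1,772.00
Payback = 2.1163 years

2.1163 years


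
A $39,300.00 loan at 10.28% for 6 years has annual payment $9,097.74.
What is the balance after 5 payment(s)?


Formula: Balance = PV*(1+r)^k - PMT*((1+r)^k - 1)/r
Growth: (1 + 0.1028)^5 = 1.631112
Accumulated factor: ((1+r)^k - 1)/r = 6.139222
Balance = $39,300.00 * 1.631112 - $9,097.74 * 6.139222
Balance = $8,249.66

$8,249.66


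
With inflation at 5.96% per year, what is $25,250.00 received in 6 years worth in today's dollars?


Formula: Real value = nominal / (1 + inflation)^years
Price level: (1 + 0.0596)^6 = 1.41531
Real value = $25,250.00 / 1.41531 = $17,840.61

$17,840.61


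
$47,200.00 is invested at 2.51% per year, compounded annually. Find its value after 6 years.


Formula: FV = P * (1 + r)^n
Substituting: FV = $47,200.00 * (1 + 0.0251)^6
Growth factor: (1.0251)^6 = 1.160372
FV = $47,200.00 * 1.160372 = $54,769.58

$54,769.58


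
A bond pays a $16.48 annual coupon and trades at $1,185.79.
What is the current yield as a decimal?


Formula: Current yield = annual coupon / price
Substituting: CY = $16.48 / $1,185.79
CY = 0.013898

0.013898


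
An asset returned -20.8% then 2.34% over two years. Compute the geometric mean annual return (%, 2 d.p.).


Formula: Geometric mean = ((1+r1)*(1+r2))^(1/2) - 1
Product: (1 + -0.208) * (1 + 0.0234) = 0.792 * 1.0234 = 0.810533
Square root: 0.810533^0.5 = 0.900296
Geometric mean = 0.900296 - 1 = -0.099704
As percentage: -9.97%

-9.97%


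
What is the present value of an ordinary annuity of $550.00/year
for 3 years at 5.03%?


Formula: PV = PMT * (1 - (1+r)^(-n)) / r
Discount factor: (1 + 0.0503)^(-3) = 0.863098
Bracket: 1 - 0.863098 = 0.136902
PV = $550.00 * 0.136902 / 0.0503 = $1,496.94

$1,496.94


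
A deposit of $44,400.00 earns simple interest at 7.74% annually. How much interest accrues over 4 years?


Formula: I = P * r * t
Substituting: I = $44,400.00 * 0.0774 * 4
Step: I = $44,400.00 * 0.3096
I = $13,746.24

$13,746.24


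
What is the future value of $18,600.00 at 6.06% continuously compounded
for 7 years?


Formula: FV = P * e^(r*t)
Exponent: r*t = 0.0606 * 7 = 0.4242
e^(0.4242) = 1.528367
FV = $18,600.00 * 1.528367 = $28,427.63

$28,427.63


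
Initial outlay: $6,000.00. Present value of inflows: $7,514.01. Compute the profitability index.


Formula: PI = PV(cash flows) / initial investment
Substituting: PI = $7,514.01 / $6,000.00
PI = 1.2523

1.2523


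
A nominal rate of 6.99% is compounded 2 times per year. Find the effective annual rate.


Formula: EAR = (1 + r/m)^m - 1
Period rate: r/m = 0.0699 / 2 = 0.03495
Compounding: (1 + 0.03495)^2 = 1.071122
EAR = 1.071122 - 1 = 0.071122

0.071122


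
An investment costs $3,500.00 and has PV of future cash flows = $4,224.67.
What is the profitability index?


Formula: PI = PV(cash flows) / initial investment
Substituting: PI = $4,224.67 / $3,500.00
PI = 1.207

1.207


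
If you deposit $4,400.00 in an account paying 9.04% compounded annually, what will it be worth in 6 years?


Formula: FV = P * (1 + r)^n
Substituting: FV = $4,400.00 * (1 + 0.0904)^6
Growth factor: (1.0904)^6 = 1.680796
FV = $4,400.00 * 1.680796 = $7,395.50

$7,395.50


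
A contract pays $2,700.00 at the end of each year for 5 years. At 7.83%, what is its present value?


Formula: PV = PMT * (1 - (1+r)^(-n)) / r
Discount factor: (1 + 0.0783)^(-5) = 0.685965
Bracket: 1 - 0.685965 = 0.314035
PV = $2,700.00 * 0.314035 / 0.0783 = $10,828.79

$10,828.79


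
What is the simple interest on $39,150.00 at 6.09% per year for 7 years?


Formula: I = P * r * t
Substituting: I = $39,150.00 * 0.0609 * 7
Step: I = $39,150.00 * 0.4263
I = $16,689.65

$16,689.65


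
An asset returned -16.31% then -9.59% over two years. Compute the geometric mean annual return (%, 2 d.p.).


Formula: Geometric mean = ((1+r1)*(1+r2))^(1/2) - 1
Product: (1 + -0.1631) * (1 + -0.0959) = 0.8369 * 0.9041 = 0.756641
Square root: 0.756641^0.5 = 0.869851
Geometric mean = 0.869851 - 1 = -0.130149
As percentage: -13.01%

-13.01%


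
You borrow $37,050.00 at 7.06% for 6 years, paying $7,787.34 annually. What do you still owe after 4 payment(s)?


Formula: Balance = PV*(1+r)^k - PMT*((1+r)^k - 1)/r
Growth: (1 + 0.0706)^4 = 1.313739
Accumulated factor: ((1+r)^k - 1)/r = 4.443889
Balance = $37,050.00 * 1.313739 - $7,787.34 * 4.443889
Balance = $14,067.94

$14,067.94


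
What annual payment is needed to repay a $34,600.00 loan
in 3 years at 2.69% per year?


Formula: PMT = PV * r / (1 - (1+r)^(-n))
Denominator: 1 - (1 + 0.0269)^(-3) = 0.076545
Numerator: $34,600.00 * 0.0269 = 930.74
PMT = 930.74 / 0.076545 = $12,159.32

$12,159.32


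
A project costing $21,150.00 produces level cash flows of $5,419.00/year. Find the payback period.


Formula: Payback = investment / annual cash flow
Substituting: Payback = $21,150.00 / $5,419.00
Payback = 3.9029 years

3.9029 years


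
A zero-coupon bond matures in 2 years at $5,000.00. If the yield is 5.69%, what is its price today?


Formula: Price = FV / (1 + r)^n
Substituting: Price = $5,000.00 / (1 + 0.0569)^2
Discount factor: (1.0569)^2 = 1.117038
Price = $5,000.00 / 1.117038 = $4,476.13

$4,476.13


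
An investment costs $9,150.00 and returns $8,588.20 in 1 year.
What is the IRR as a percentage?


Formula: IRR = C1/C0 - 1
Substituting: IRR = $8,588.20 / $9,150.00 - 1
Ratio: 0.938601 - 1 = -0.061399
IRR = -6.1399%

-6.1399%


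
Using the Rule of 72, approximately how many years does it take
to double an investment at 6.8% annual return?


Formula: Years ≈ 72 / r
Substituting: Years ≈ 72 / 6.8
Years ≈ 10.6

10.6 years


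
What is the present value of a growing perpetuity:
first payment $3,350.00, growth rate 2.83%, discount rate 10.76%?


Formula: PV = C / (r - g)
Spread: r - g = 0.1076 - 0.0283 = 0.0793
Substituting: PV = $3,350.00 / 0.0793
PV = $42,244.64

$42,244.64


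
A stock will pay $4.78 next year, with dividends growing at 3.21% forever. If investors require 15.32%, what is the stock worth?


Formula: P = D1 / (r - g)
Spread: r - g = 0.1532 - 0.0321 = 0.1211
Substituting: P = $4.78 / 0.1211
P = $39.47

$39.47


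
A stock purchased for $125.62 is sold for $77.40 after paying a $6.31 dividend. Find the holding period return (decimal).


Formula: HPR = (P1 - P0 + D) / P0
Gain: $77.40 - $125.62 + $6.31 = -$41.91
HPR = -$41.91 / $125.62 = -0.3336

-0.3336


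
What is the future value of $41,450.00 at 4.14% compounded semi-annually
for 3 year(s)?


Formula: FV = P * (1 + r/m)^(m*t)
Period rate: r/m = 0.0414 / 2 = 0.0207
Total periods: m*t = 2 * 3 = 6
Growth factor: (1 + 0.0207)^6 = 1.130808
FV = $41,450.00 * 1.130808 = $46,871.97

$46,871.97


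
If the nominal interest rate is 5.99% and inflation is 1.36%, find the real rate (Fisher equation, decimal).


Formula: (1 + r_real) = (1 + r_nom) / (1 + inflation)
Substituting: (1 + r_real) = 1.0599 / 1.0136
(1 + r_real) = 1.045679
r_real = 1.045679 - 1 = 0.045679

0.045679


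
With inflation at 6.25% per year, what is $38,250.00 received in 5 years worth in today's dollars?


Formula: Real value = nominal / (1 + inflation)^years
Price level: (1 + 0.0625)^5 = 1.354081
Real value = $38,250.00 / 1.354081 = $28,247.94

$28,247.94


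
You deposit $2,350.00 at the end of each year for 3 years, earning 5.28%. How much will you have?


Formula: FV = PMT * ((1+r)^n - 1) / r
Growth factor: (1 + 0.0528)^3 = 1.166911
Numerator: 1.166911 - 1 = 0.166911
FV = $2,350.00 * 0.166911 / 0.0528 = $7,428.79

$7,428.79


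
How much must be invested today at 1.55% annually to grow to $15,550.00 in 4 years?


Formula: PV = FV / (1 + r)^n
Substituting: PV = $15,550.00 / (1 + 0.0155)^4
Discount factor: (1.0155)^4 = 1.063456
PV = $15,550.00 / 1.063456 = $14,622.13

$14,622.13


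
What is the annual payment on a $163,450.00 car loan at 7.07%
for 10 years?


Formula: PMT = PV * r / (1 - (1+r)^(-n))
Denominator: 1 - (1 + 0.0707)^(-10) = 0.494964
Numerator: $163,450.00 * 0.0707 = 11555.915
PMT = 11555.915 / 0.494964 = $23,346.96

$23,346.96


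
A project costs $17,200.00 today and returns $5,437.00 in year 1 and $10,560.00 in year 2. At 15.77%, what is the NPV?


Formula: NPV = C0 + C1/(1+r) + C2/(1+r)^2
Discount C1: $5,437.00 / (1 + 0.1577) = $4,696.38
Discount C2: $10,560.00 / (1 + 0.1577)^2 = $7,879.01
NPV = -$17,200.00 + $4,696.38 + $7,879.01 = -$4,624.61

-$4,624.61


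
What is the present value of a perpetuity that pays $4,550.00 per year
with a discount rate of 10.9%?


Formula: PV = C / r
Substituting: PV = $4,550.00 / 0.109
PV = $41,743.12

$41,743.12


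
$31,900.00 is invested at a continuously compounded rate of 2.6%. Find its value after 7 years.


Formula: FV = P * e^(r*t)
Exponent: r*t = 0.026 * 7 = 0.182
e^(0.182) = 1.199614
FV = $31,900.00 * 1.199614 = $38,267.69

$38,267.69


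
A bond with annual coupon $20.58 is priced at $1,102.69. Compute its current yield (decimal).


Formula: Current yield = annual coupon / price
Substituting: CY = $20.58 / $1,102.69
CY = 0.018663

0.018663


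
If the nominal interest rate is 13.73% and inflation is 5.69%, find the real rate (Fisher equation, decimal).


Formula: (1 + r_real) = (1 + r_nom) / (1 + inflation)
Substituting: (1 + r_real) = 1.1373 / 1.0569
(1 + r_real) = 1.076072
r_real = 1.076072 - 1 = 0.076072

0.076072


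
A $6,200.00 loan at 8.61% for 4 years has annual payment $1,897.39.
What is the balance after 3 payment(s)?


Formula: Balance = PV*(1+r)^k - PMT*((1+r)^k - 1)/r
Growth: (1 + 0.0861)^3 = 1.281178
Accumulated factor: ((1+r)^k - 1)/r = 3.265713
Balance = $6,200.00 * 1.281178 - $1,897.39 * 3.265713
Balance = $1,746.97

$1,746.97


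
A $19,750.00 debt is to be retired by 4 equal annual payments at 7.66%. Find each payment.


Formula: PMT = PV * r / (1 - (1+r)^(-n))
Denominator: 1 - (1 + 0.0766)^(-4) = 0.255641
Numerator: $19,750.00 * 0.0766 = 1512.85
PMT = 1512.85 / 0.255641 = $5,917.87

$5,917.87


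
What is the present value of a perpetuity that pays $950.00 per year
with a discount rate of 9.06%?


Formula: PV = C / r
Substituting: PV = $950.00 / 0.0906
PV = $10,485.65

$10,485.65


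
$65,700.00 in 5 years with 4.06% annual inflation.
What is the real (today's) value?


Formula: Real value = nominal / (1 + inflation)^years
Price level: (1 + 0.0406)^5 = 1.220167
Real value = $65,700.00 / 1.220167 = $53,845.11

$53,845.11


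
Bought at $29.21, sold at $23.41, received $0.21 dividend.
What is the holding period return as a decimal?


Formula: HPR = (P1 - P0 + D) / P0
Gain: $23.41 - $29.21 + $0.21 = -$5.59
HPR = -$5.59 / $29.21 = -0.1914

-0.1914


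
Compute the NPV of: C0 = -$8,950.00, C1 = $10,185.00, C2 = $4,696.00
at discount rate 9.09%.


Formula: NPV = C0 + C1/(1+r) + C2/(1+r)^2
Discount C1: $10,185.00 / (1 + 0.0909) = $9,336.33
Discount C2: $4,696.00 / (1 + 0.0909)^2 = $3,946.01
NPV = -$8,950.00 + $9,336.33 + $3,946.01 = $4,332.34

$4,332.34


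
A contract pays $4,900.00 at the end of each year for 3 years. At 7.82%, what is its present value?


Formula: PV = PMT * (1 - (1+r)^(-n)) / r
Discount factor: (1 + 0.0782)^(-3) = 0.797815
Bracket: 1 - 0.797815 = 0.202185
PV = $4,900.00 * 0.202185 / 0.0782 = $12,668.90

$12,668.90


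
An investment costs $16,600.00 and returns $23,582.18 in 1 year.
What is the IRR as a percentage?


Formula: IRR = C1/C0 - 1
Substituting: IRR = $23,582.18 / $16,600.00 - 1
Ratio: 1.420613 - 1 = 0.420613
IRR = 42.0613%

42.0613%


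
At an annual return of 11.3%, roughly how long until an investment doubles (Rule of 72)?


Formula: Years ≈ 72 / r
Substituting: Years ≈ 72 / 11.3
Years ≈ 6.4

6.4 years


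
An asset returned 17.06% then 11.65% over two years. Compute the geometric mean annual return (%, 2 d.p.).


Formula: Geometric mean = ((1+r1)*(1+r2))^(1/2) - 1
Product: (1 + 0.1706) * (1 + 0.1165) = 1.1706 * 1.1165 = 1.306975
Square root: 1.306975^0.5 = 1.14323
Geometric mean = 1.14323 - 1 = 0.14323
As percentage: 14.32%

14.32%


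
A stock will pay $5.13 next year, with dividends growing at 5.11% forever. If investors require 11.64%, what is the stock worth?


Formula: P = D1 / (r - g)
Spread: r - g = 0.1164 - 0.0511 = 0.0653
Substituting: P = $5.13 / 0.0653
P = $78.56

$78.56


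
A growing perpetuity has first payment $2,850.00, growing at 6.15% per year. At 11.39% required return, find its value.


Formula: PV = C / (r - g)
Spread: r - g = 0.1139 - 0.0615 = 0.0524
Substituting: PV = $2,850.00 / 0.0524
PV = $54,389.31

$54,389.31


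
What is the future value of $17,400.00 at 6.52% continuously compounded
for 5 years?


Formula: FV = P * e^(r*t)
Exponent: r*t = 0.0652 * 5 = 0.326
e^(0.326) = 1.385415
FV = $17,400.00 * 1.385415 = $24,106.23

$24,106.23


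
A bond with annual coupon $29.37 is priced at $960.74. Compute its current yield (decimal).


Formula: Current yield = annual coupon / price
Substituting: CY = $29.37 / $960.74
CY = 0.03057

0.03057


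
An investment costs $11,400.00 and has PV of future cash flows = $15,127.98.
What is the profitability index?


Formula: PI = PV(cash flows) / initial investment
Substituting: PI = $15,127.98 / $11,400.00
PI = 1.327

1.327


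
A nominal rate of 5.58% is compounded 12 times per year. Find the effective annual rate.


Formula: EAR = (1 + r/m)^m - 1
Period rate: r/m = 0.0558 / 12 = 0.00465
Compounding: (1 + 0.00465)^12 = 1.057249
EAR = 1.057249 - 1 = 0.057249

0.057249


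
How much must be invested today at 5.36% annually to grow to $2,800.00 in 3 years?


Formula: PV = FV / (1 + r)^n
Substituting: PV = $2,800.00 / (1 + 0.0536)^3
Discount factor: (1.0536)^3 = 1.169573
PV = $2,800.00 / 1.169573 = $2,394.04

$2,394.04


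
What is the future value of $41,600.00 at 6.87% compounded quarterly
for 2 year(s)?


Formula: FV = P * (1 + r/m)^(m*t)
Period rate: r/m = 0.0687 / 4 = 0.017175
Total periods: m*t = 4 * 2 = 8
Growth factor: (1 + 0.017175)^8 = 1.145949
FV = $41,600.00 * 1.145949 = $47,671.49

$47,671.49


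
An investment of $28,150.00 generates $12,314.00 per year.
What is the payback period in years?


Formula: Payback = investment / annual cash flow
Substituting: Payback = $28,150.00 / $12,314.00
Payback = 2.286 years

2.286 years


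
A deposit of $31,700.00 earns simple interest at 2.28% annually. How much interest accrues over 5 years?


Formula: I = P * r * t
Substituting: I = $31,700.00 * 0.0228 * 5
Step: I = $31,700.00 * 0.114
I = $3,613.80

$3,613.80


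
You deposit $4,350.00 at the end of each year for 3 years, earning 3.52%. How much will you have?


Formula: FV = PMT * ((1+r)^n - 1) / r
Growth factor: (1 + 0.0352)^3 = 1.109361
Numerator: 1.109361 - 1 = 0.109361
FV = $4,350.00 * 0.109361 / 0.0352 = $13,514.75

$13,514.75


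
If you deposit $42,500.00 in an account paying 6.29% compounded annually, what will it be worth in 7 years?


Formula: FV = P * (1 + r)^n
Substituting: FV = $42,500.00 * (1 + 0.0629)^7
Growth factor: (1.0629)^7 = 1.532664
FV = $42,500.00 * 1.532664 = $65,138.20

$65,138.20


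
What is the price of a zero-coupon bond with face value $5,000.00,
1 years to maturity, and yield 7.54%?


Formula: Price = FV / (1 + r)^n
Substituting: Price = $5,000.00 / (1 + 0.0754)^1
Discount factor: (1.0754)^1 = 1.0754
Price = $5,000.00 / 1.0754 = $4,649.43

$4,649.43


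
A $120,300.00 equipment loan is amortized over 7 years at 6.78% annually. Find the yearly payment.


Formula: PMT = PV * r / (1 - (1+r)^(-n))
Denominator: 1 - (1 + 0.0678)^(-7) = 0.368213
Numerator: $120,300.00 * 0.0678 = 8156.34
PMT = 8156.34 / 0.368213 = $22,151.14

$22,151.14


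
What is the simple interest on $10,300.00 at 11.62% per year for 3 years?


Formula: I = P * r * t
Substituting: I = $10,300.00 * 0.1162 * 3
Step: I = $10,300.00 * 0.3486
I = $3,590.58

$3,590.58


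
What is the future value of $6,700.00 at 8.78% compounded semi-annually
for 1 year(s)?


Formula: FV = P * (1 + r/m)^(m*t)
Period rate: r/m = 0.0878 / 2 = 0.0439
Total periods: m*t = 2 * 1 = 2
Growth factor: (1 + 0.0439)^2 = 1.089727
FV = $6,700.00 * 1.089727 = $7,301.17

$7,301.17


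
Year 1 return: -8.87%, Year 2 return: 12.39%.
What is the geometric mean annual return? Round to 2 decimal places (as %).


Formula: Geometric mean = ((1+r1)*(1+r2))^(1/2) - 1
Product: (1 + -0.0887) * (1 + 0.1239) = 0.9113 * 1.1239 = 1.02421
Square root: 1.02421^0.5 = 1.012033
Geometric mean = 1.012033 - 1 = 0.012033
As percentage: 1.20%

1.20%


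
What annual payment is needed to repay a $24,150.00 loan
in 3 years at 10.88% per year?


Formula: PMT = PV * r / (1 - (1+r)^(-n))
Denominator: 1 - (1 + 0.1088)^(-3) = 0.266432
Numerator: $24,150.00 * 0.1088 = 2627.52
PMT = 2627.52 / 0.266432 = $9,861.88

$9,861.88


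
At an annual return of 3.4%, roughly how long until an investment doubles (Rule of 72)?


Formula: Years ≈ 72 / r
Substituting: Years ≈ 72 / 3.4
Years ≈ 21.2

21.2 years


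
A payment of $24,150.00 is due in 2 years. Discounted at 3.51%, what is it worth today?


Formula: PV = FV / (1 + r)^n
Substituting: PV = $24,150.00 / (1 + 0.0351)^2
Discount factor: (1.0351)^2 = 1.071432
PV = $24,150.00 / 1.071432 = $22,539.93

$22,539.93


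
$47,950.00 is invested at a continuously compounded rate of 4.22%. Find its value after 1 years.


Formula: FV = P * e^(r*t)
Exponent: r*t = 0.0422 * 1 = 0.0422
e^(0.0422) = 1.043103
FV = $47,950.00 * 1.043103 = $50,016.79

$50,016.79


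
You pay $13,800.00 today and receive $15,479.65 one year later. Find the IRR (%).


Formula: IRR = C1/C0 - 1
Substituting: IRR = $15,479.65 / $13,800.00 - 1
Ratio: 1.121714 - 1 = 0.121714
IRR = 12.1714%

12.1714%


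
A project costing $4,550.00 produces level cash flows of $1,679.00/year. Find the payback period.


Formula: Payback = investment / annual cash flow
Substituting: Payback = $4,550.00 / $1,679.00
Payback = 2.7099 years

2.7099 years


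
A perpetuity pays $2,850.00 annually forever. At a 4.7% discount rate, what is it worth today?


Formula: PV = C / r
Substituting: PV = $2,850.00 / 0.047
PV = $60,638.30

$60,638.30


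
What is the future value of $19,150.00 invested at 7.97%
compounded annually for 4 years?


Formula: FV = P * (1 + r)^n
Substituting: FV = $19,150.00 * (1 + 0.0797)^4
Growth factor: (1.0797)^4 = 1.358978
FV = $19,150.00 * 1.358978 = $26,024.43

$26,024.43


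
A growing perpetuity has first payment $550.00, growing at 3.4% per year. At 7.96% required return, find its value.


Formula: PV = C / (r - g)
Spread: r - g = 0.0796 - 0.034 = 0.0456
Substituting: PV = $550.00 / 0.0456
PV = $12,061.40

$12,061.40


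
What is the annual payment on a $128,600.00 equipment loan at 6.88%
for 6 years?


Formula: PMT = PV * r / (1 - (1+r)^(-n))
Denominator: 1 - (1 + 0.0688)^(-6) = 0.329156
Numerator: $128,600.00 * 0.0688 = 8847.68
PMT = 8847.68 / 0.329156 = $26,879.87

$26,879.87


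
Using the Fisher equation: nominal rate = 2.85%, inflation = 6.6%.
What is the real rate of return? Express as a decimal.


Formula: (1 + r_real) = (1 + r_nom) / (1 + inflation)
Substituting: (1 + r_real) = 1.0285 / 1.066
(1 + r_real) = 0.964822
r_real = 0.964822 - 1 = -0.035178

-0.035178


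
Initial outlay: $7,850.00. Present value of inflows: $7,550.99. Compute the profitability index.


Formula: PI = PV(cash flows) / initial investment
Substituting: PI = $7,550.99 / $7,850.00
PI = 0.9619

0.9619


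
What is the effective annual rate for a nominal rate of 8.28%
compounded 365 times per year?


Formula: EAR = (1 + r/m)^m - 1
Period rate: r/m = 0.0828 / 365 = 0.000227
Compounding: (1 + 0.000227)^365 = 1.086314
EAR = 1.086314 - 1 = 0.086314

0.086314


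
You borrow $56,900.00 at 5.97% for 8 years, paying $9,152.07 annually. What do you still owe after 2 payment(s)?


Formula: Balance = PV*(1+r)^k - PMT*((1+r)^k - 1)/r
Growth: (1 + 0.0597)^2 = 1.122964
Accumulated factor: ((1+r)^k - 1)/r = 2.0597
Balance = $56,900.00 * 1.122964 - $9,152.07 * 2.0597
Balance = $45,046.14

$45,046.14


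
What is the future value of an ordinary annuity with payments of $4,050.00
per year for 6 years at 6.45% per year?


Formula: FV = PMT * ((1+r)^n - 1) / r
Growth factor: (1 + 0.0645)^6 = 1.455037
Numerator: 1.455037 - 1 = 0.455037
FV = $4,050.00 * 0.455037 / 0.0645 = $28,572.08

$28,572.08


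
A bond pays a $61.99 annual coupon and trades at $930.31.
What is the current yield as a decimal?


Formula: Current yield = annual coupon / price
Substituting: CY = $61.99 / $930.31
CY = 0.066634

0.066634


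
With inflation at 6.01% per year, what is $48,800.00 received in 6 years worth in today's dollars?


Formula: Real value = nominal / (1 + inflation)^years
Price level: (1 + 0.0601)^6 = 1.419322
Real value = $48,800.00 / 1.419322 = $34,382.61

$34,382.61


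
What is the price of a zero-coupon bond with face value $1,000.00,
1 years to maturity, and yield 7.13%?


Formula: Price = FV / (1 + r)^n
Substituting: Price = $1,000.00 / (1 + 0.0713)^1
Discount factor: (1.0713)^1 = 1.0713
Price = $1,000.00 / 1.0713 = $933.45

$933.45


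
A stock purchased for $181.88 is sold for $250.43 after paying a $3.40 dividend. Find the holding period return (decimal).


Formula: HPR = (P1 - P0 + D) / P0
Gain: $250.43 - $181.88 + $3.40 = $71.95
HPR = $71.95 / $181.88 = 0.3956

0.3956


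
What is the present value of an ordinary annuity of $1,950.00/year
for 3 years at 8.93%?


Formula: PV = PMT * (1 - (1+r)^(-n)) / r
Discount factor: (1 + 0.0893)^(-3) = 0.773673
Bracket: 1 - 0.773673 = 0.226327
PV = $1,950.00 * 0.226327 / 0.0893 = $4,942.19

$4,942.19


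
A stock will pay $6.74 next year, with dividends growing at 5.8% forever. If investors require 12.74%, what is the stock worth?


Formula: P = D1 / (r - g)
Spread: r - g = 0.1274 - 0.058 = 0.0694
Substituting: P = $6.74 / 0.0694
P = $97.12

$97.12


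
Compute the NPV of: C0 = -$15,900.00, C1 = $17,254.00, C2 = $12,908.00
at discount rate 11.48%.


Formula: NPV = C0 + C1/(1+r) + C2/(1+r)^2
Discount C1: $17,254.00 / (1 + 0.1148) = $15,477.22
Discount C2: $12,908.00 / (1 + 0.1148)^2 = $10,386.40
NPV = -$15,900.00 + $15,477.22 + $10,386.40 = $9,963.62

$9,963.62


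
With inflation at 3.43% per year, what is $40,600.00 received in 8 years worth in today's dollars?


Formula: Real value = nominal / (1 + inflation)^years
Price level: (1 + 0.0343)^8 = 1.309701
Real value = $40,600.00 / 1.309701 = $30,999.44

$30,999.44


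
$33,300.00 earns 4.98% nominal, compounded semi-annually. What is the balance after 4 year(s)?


Formula: FV = P * (1 + r/m)^(m*t)
Period rate: r/m = 0.0498 / 2 = 0.0249
Total periods: m*t = 2 * 4 = 8
Growth factor: (1 + 0.0249)^8 = 1.217452
FV = $33,300.00 * 1.217452 = $40,541.16

$40,541.16


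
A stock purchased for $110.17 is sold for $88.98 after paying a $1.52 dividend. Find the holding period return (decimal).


Formula: HPR = (P1 - P0 + D) / P0
Gain: $88.98 - $110.17 + $1.52 = -$19.67
HPR = -$19.67 / $110.17 = -0.1785

-0.1785


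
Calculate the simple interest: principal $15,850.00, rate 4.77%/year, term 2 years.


Formula: I = P * r * t
Substituting: I = $15,850.00 * 0.0477 * 2
Step: I = $15,850.00 * 0.0954
I = $1,512.09

$1,512.09


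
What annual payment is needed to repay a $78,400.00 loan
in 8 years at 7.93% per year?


Formula: PMT = PV * r / (1 - (1+r)^(-n))
Denominator: 1 - (1 + 0.0793)^(-8) = 0.456922
Numerator: $78,400.00 * 0.0793 = 6217.12
PMT = 6217.12 / 0.456922 = $13,606.54

$13,606.54


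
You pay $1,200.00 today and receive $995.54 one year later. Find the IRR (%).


Formula: IRR = C1/C0 - 1
Substituting: IRR = $995.54 / $1,200.00 - 1
Ratio: 0.829617 - 1 = -0.170383
IRR = -17.0383%

-17.0383%


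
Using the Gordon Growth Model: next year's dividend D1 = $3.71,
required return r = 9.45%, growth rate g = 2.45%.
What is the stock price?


Formula: P = D1 / (r - g)
Spread: r - g = 0.0945 - 0.0245 = 0.07
Substituting: P = $3.71 / 0.07
P = $53.00

$53.00


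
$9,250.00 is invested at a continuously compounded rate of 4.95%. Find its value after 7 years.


Formula: FV = P * e^(r*t)
Exponent: r*t = 0.0495 * 7 = 0.3465
e^(0.3465) = 1.414109
FV = $9,250.00 * 1.414109 = $13,080.51

$13,080.51


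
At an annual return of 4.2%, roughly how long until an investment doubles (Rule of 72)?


Formula: Years ≈ 72 / r
Substituting: Years ≈ 72 / 4.2
Years ≈ 17.1

17.1 years


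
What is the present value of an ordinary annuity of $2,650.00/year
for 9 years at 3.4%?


Formula: PV = PMT * (1 - (1+r)^(-n)) / r
Discount factor: (1 + 0.034)^(-9) = 0.740142
Bracket: 1 - 0.740142 = 0.259858
PV = $2,650.00 * 0.259858 / 0.034 = $20,253.62

$20,253.62


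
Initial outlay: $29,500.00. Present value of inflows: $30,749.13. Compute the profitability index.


Formula: PI = PV(cash flows) / initial investment
Substituting: PI = $30,749.13 / $29,500.00
PI = 1.0423

1.0423


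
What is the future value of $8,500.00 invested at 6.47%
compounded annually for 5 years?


Formula: FV = P * (1 + r)^n
Substituting: FV = $8,500.00 * (1 + 0.0647)^5
Growth factor: (1.0647)^5 = 1.368158
FV = $8,500.00 * 1.368158 = $11,629.34

$11,629.34


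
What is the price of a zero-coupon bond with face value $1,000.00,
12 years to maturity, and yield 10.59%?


Formula: Price = FV / (1 + r)^n
Substituting: Price = $1,000.00 / (1 + 0.1059)^12
Discount factor: (1.1059)^12 = 3.346496
Price = $1,000.00 / 3.346496 = $298.82

$298.82


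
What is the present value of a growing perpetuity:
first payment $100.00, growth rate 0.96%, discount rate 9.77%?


Formula: PV = C / (r - g)
Spread: r - g = 0.0977 - 0.0096 = 0.0881
Substituting: PV = $100.00 / 0.0881
PV = $1,135.07

$1,135.07


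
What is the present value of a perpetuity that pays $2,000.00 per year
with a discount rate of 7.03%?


Formula: PV = C / r
Substituting: PV = $2,000.00 / 0.0703
PV = $28,449.50

$28,449.50


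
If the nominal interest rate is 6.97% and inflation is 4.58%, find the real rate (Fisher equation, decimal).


Formula: (1 + r_real) = (1 + r_nom) / (1 + inflation)
Substituting: (1 + r_real) = 1.0697 / 1.0458
(1 + r_real) = 1.022853
r_real = 1.022853 - 1 = 0.022853

0.022853


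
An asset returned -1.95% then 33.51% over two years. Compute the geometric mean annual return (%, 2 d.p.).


Formula: Geometric mean = ((1+r1)*(1+r2))^(1/2) - 1
Product: (1 + -0.0195) * (1 + 0.3351) = 0.9805 * 1.3351 = 1.309066
Square root: 1.309066^0.5 = 1.144144
Geometric mean = 1.144144 - 1 = 0.144144
As percentage: 14.41%

14.41%


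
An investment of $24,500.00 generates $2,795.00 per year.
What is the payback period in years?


Formula: Payback = investment / annual cash flow
Substituting: Payback = $24,500.00 / $2,795.00
Payback = 8.7657 years

8.7657 years


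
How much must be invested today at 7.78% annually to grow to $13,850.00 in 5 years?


Formula: PV = FV / (1 + r)^n
Substituting: PV = $13,850.00 / (1 + 0.0778)^5
Discount factor: (1.0778)^5 = 1.454424
PV = $13,850.00 / 1.454424 = $9,522.67

$9,522.67


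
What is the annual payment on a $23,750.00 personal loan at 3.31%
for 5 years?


Formula: PMT = PV * r / (1 - (1+r)^(-n))
Denominator: 1 - (1 + 0.0331)^(-5) = 0.150256
Numerator: $23,750.00 * 0.0331 = 786.125
PMT = 786.125 / 0.150256 = $5,231.91

$5,231.91


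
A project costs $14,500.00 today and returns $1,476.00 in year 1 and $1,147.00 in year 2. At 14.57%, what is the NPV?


Formula: NPV = C0 + C1/(1+r) + C2/(1+r)^2
Discount C1: $1,476.00 / (1 + 0.1457) = $1,288.30
Discount C2: $1,147.00 / (1 + 0.1457)^2 = $873.82
NPV = -$14,500.00 + $1,288.30 + $873.82 = -$12,337.89

-$12,337.89


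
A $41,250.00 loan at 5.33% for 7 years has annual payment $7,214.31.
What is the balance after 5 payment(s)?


Formula: Balance = PV*(1+r)^k - PMT*((1+r)^k - 1)/r
Growth: (1 + 0.0533)^5 = 1.296464
Accumulated factor: ((1+r)^k - 1)/r = 5.562174
Balance = $41,250.00 * 1.296464 - $7,214.31 * 5.562174
Balance = $13,351.89

$13,351.89


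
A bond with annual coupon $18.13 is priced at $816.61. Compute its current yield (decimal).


Formula: Current yield = annual coupon / price
Substituting: CY = $18.13 / $816.61
CY = 0.022202

0.022202


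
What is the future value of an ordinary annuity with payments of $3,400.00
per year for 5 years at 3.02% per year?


Formula: FV = PMT * ((1+r)^n - 1) / r
Growth factor: (1 + 0.0302)^5 = 1.1604
Numerator: 1.1604 - 1 = 0.1604
FV = $3,400.00 * 0.1604 / 0.0302 = $18,058.28

$18,058.28


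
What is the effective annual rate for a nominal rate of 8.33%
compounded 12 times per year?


Formula: EAR = (1 + r/m)^m - 1
Period rate: r/m = 0.0833 / 12 = 0.006942
Compounding: (1 + 0.006942)^12 = 1.086555
EAR = 1.086555 - 1 = 0.086555

0.086555


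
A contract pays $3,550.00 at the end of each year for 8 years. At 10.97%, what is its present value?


Formula: PV = PMT * (1 - (1+r)^(-n)) / r
Discount factor: (1 + 0.1097)^(-8) = 0.434866
Bracket: 1 - 0.434866 = 0.565134
PV = $3,550.00 * 0.565134 / 0.1097 = $18,288.30

$18,288.30


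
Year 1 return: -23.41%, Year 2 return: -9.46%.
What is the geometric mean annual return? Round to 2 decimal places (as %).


Formula: Geometric mean = ((1+r1)*(1+r2))^(1/2) - 1
Product: (1 + -0.2341) * (1 + -0.0946) = 0.7659 * 0.9054 = 0.693446
Square root: 0.693446^0.5 = 0.832734
Geometric mean = 0.832734 - 1 = -0.167266
As percentage: -16.73%

-16.73%


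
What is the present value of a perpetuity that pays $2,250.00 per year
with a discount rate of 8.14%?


Formula: PV = C / r
Substituting: PV = $2,250.00 / 0.0814
PV = $27,641.28

$27,641.28


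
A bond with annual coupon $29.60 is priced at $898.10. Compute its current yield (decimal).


Formula: Current yield = annual coupon / price
Substituting: CY = $29.60 / $898.10
CY = 0.032958

0.032958
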